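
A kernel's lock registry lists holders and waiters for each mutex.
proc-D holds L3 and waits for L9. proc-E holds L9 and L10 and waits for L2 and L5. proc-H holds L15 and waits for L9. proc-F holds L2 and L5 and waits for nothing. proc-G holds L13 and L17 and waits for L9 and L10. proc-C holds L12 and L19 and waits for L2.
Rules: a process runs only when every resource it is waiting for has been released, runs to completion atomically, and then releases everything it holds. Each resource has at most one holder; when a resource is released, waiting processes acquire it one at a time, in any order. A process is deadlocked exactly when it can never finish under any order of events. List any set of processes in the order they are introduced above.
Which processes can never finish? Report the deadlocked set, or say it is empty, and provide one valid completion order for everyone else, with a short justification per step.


Nothing here is deadlocked.
Key observation: the wait relation is loop-free; peeling off processes with no waits unwinds the whole state.
One completion order for the rest: proc-F, proc-E, proc-C, proc-H, proc-G, proc-D.
Verifying each step:
  proc-F waits on nothing -> runs at once and releases L2 and L5
  proc-E waits on L2 and L5 — all released -> runs and releases L9 and L10
  proc-C waits on L2 — all released -> runs and releases L12 and L19
  proc-H waits on L9 — all released -> runs and releases L15
  proc-G waits on L9 and L10 — all released -> runs and releases L13 and L17
  proc-D waits on L9 — all released -> runs and releases L3


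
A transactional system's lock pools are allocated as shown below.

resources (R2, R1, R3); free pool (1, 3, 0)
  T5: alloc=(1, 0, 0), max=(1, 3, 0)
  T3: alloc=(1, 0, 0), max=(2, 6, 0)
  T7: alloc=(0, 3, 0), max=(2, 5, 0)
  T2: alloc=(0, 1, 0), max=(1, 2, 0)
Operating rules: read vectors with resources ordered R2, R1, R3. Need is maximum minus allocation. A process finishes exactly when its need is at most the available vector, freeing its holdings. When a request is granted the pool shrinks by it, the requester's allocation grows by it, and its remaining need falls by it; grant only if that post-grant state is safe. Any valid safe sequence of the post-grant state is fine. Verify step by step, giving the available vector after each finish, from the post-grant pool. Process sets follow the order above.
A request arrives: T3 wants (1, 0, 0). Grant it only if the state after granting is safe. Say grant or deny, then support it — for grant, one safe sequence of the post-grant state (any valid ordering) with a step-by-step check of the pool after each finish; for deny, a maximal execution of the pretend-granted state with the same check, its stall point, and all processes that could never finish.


DENY. Granting would leave the state unsafe.
Key observation: after T5, T2 the pool peaks at (1, 4, 0), and each blocked process is short somewhere: T3 on R1; T7 on R2.
Pretend the grant happened; the run T5, T2 goes as far as possible. Walking it through:
  pool = (0, 3, 0)
  run T5 (needs (0, 3, 0), free (0, 3, 0)); after release of (1, 0, 0) the pool is (1, 3, 0)
  run T2 (needs (1, 1, 0), free (1, 3, 0)); after release of (0, 1, 0) the pool is (1, 4, 0)
  T3 cannot run: need (0, 6, 0) vs free (1, 4, 0) (insufficient R1)
  T7 cannot run: need (2, 2, 0) vs free (1, 4, 0) (insufficient R2)
Post-grant, the permanently blocked set is T3 and T7.


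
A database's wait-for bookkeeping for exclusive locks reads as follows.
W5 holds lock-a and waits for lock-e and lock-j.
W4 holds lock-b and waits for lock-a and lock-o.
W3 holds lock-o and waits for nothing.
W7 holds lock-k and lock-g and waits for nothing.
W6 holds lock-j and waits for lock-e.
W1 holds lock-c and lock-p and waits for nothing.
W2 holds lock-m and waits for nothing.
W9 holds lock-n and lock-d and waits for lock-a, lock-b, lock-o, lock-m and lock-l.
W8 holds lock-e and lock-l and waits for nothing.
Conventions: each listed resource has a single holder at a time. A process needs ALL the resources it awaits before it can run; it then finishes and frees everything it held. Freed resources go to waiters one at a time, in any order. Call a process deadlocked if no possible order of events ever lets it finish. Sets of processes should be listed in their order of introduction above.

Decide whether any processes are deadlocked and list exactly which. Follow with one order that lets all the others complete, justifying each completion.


The deadlocked set is empty.
Key observation: the wait relation is loop-free; peeling off processes with no waits unwinds the whole state.
The rest can finish in the order W7, W8, W1, W6, W5, W3, W4, W2, W9.
Step-by-step check:
  run W7 (it waits on nothing); releases lock-k and lock-g
  run W8 (it waits on nothing); releases lock-e and lock-l
  run W1 (it waits on nothing); releases lock-c and lock-p
  W6 waits on lock-e — all released -> runs and releases lock-j
  W5 waits on lock-e and lock-j — all released -> runs and releases lock-a
  run W3 (it waits on nothing); releases lock-o
  W4 waits on lock-a and lock-o — all released -> runs and releases lock-b
  run W2 (it waits on nothing); releases lock-m
  W9 waits on lock-a, lock-b, lock-o, lock-m and lock-l — all released -> runs and releases lock-n and lock-d


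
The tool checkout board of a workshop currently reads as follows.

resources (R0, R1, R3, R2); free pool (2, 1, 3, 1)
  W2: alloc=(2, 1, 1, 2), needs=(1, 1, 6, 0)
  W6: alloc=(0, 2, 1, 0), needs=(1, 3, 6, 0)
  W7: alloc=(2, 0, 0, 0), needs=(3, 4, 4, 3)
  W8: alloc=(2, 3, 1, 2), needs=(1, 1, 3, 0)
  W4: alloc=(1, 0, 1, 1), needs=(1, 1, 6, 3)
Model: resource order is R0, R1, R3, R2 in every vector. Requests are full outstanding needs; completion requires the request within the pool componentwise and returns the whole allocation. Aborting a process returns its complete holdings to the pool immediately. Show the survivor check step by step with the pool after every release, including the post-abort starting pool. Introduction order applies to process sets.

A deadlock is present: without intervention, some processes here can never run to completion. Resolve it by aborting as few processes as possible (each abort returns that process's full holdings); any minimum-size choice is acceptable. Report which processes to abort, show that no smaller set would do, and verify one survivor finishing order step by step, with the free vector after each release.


Abort W2 and W4.
Key observation: W6 was stuck for good until W2 and W4 gave back (3, 1, 2, 3); in the order shown it finishes at step 2.
Why nothing smaller works — every single abort fails: W2 alone leaves W6 blocked (short on R3); W6 alone leaves W2 blocked (short on R3); W7 alone leaves W2 blocked (short on R3); W8 alone leaves W2 blocked (short on R3); W4 alone leaves W2 blocked (short on R3).
One survivor order: W8, W6, W7. Walking it through (post-abort pool first):
  pool = (5, 2, 5, 4)
  W8 needs (1, 1, 3, 0) <= (5, 2, 5, 4) -> finishes; pool += (2, 3, 1, 2) = (7, 5, 6, 6)
  W6 needs (1, 3, 6, 0) <= (7, 5, 6, 6) -> finishes; pool += (0, 2, 1, 0) = (7, 7, 7, 6)
  W7 needs (3, 4, 4, 3) <= (7, 7, 7, 6) -> finishes; pool += (2, 0, 0, 0) = (9, 7, 7, 6)


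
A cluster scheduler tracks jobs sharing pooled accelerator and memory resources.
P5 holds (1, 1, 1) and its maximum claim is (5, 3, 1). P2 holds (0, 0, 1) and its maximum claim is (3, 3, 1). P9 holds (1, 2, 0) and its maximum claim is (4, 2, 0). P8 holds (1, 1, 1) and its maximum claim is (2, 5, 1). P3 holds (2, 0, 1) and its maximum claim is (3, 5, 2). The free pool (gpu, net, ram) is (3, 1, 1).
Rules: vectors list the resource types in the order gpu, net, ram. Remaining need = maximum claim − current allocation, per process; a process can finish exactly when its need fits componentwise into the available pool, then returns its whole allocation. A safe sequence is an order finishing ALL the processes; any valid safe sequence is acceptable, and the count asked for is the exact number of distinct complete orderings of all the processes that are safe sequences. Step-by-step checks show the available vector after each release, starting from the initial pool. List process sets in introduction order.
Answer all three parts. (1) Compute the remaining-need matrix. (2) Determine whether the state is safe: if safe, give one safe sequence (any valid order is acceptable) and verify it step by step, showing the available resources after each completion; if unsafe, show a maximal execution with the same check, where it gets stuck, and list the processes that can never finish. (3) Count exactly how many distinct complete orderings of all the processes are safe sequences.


(1) Need matrix, components ordered gpu, net, ram:
  P5: (4, 2, 0)
  P2: (3, 3, 0)
  P9: (3, 0, 0)
  P8: (1, 4, 0)
  P3: (1, 5, 1)
(2) SAFE, for example via the order P9, P5, P8, P2, P3.
Key observation: reading the order forward, P9 is the first process whose need (3, 0, 0) meets the free pool (3, 1, 1) exactly on a resource it requests.
Walking it through:
  pool = (3, 1, 1)
  P9: need (3, 0, 0) fits (3, 1, 1); releases (1, 2, 0), pool now (4, 3, 1)
  P5: need (4, 2, 0) fits (4, 3, 1); releases (1, 1, 1), pool now (5, 4, 2)
  P8: need (1, 4, 0) fits (5, 4, 2); releases (1, 1, 1), pool now (6, 5, 3)
  P2: need (3, 3, 0) fits (6, 5, 3); releases (0, 0, 1), pool now (6, 5, 4)
  P3: need (1, 5, 1) fits (6, 5, 4); releases (2, 0, 1), pool now (8, 5, 5)
(3) The exact count: 4 of the possible complete orderings are safe sequences.


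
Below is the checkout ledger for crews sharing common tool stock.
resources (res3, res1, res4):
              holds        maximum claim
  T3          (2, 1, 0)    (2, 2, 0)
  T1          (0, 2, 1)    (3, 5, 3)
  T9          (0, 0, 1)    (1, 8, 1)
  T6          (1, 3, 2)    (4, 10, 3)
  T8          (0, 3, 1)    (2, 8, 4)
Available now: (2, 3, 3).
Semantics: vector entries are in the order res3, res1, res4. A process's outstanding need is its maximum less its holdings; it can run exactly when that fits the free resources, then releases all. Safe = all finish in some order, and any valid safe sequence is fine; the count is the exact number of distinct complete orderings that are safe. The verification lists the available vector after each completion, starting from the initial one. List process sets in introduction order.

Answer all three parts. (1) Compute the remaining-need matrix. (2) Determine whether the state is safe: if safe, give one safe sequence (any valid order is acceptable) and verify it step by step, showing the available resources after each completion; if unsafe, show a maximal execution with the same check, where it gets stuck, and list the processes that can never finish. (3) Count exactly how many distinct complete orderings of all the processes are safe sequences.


(1) Need matrix, components ordered res3, res1, res4:
  T3: (0, 1, 0)
  T1: (3, 3, 2)
  T9: (1, 8, 0)
  T6: (3, 7, 1)
  T8: (2, 5, 3)
(2) SAFE — a valid safe sequence is T3, T1, T8, T6, T9.
Key observation: no step in this order meets a requested resource exactly; the smallest headroom is 1, first reached at T1 (need (3, 3, 2), pool (4, 4, 3)).
Verifying each step:
  pool = (2, 3, 3)
  run T3 (needs (0, 1, 0), free (2, 3, 3)); after release of (2, 1, 0) the pool is (4, 4, 3)
  run T1 (needs (3, 3, 2), free (4, 4, 3)); after release of (0, 2, 1) the pool is (4, 6, 4)
  run T8 (needs (2, 5, 3), free (4, 6, 4)); after release of (0, 3, 1) the pool is (4, 9, 5)
  run T6 (needs (3, 7, 1), free (4, 9, 5)); after release of (1, 3, 2) the pool is (5, 12, 7)
  run T9 (needs (1, 8, 0), free (5, 12, 7)); after release of (0, 0, 1) the pool is (5, 12, 8)
(3) The exact count: 2 of the possible complete orderings are safe sequences.


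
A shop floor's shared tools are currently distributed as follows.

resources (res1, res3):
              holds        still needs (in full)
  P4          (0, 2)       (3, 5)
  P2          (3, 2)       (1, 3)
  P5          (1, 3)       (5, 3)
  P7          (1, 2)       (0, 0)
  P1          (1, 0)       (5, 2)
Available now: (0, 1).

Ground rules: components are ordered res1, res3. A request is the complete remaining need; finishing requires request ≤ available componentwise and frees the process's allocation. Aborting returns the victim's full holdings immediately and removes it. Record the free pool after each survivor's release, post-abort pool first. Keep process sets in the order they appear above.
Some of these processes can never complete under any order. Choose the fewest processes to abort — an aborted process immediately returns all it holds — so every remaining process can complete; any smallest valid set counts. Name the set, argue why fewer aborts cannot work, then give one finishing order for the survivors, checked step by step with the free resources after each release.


The answer: abort P5.
Key observation: the deadlocked P1 becomes finishable only because P5 released (1, 3); it completes at step 4 below.
Minimality: the empty abort set fails — the state is deadlocked as it stands.
One survivor order: P2, P4, P7, P1. Check, step by step (post-abort pool first):
  pool = (1, 4)
  P2 needs (1, 3) <= (1, 4) -> finishes; pool += (3, 2) = (4, 6)
  P4 needs (3, 5) <= (4, 6) -> finishes; pool += (0, 2) = (4, 8)
  P7 needs (0, 0) <= (4, 8) -> finishes; pool += (1, 2) = (5, 10)
  P1 needs (5, 2) <= (5, 10) -> finishes; pool += (1, 0) = (6, 10)


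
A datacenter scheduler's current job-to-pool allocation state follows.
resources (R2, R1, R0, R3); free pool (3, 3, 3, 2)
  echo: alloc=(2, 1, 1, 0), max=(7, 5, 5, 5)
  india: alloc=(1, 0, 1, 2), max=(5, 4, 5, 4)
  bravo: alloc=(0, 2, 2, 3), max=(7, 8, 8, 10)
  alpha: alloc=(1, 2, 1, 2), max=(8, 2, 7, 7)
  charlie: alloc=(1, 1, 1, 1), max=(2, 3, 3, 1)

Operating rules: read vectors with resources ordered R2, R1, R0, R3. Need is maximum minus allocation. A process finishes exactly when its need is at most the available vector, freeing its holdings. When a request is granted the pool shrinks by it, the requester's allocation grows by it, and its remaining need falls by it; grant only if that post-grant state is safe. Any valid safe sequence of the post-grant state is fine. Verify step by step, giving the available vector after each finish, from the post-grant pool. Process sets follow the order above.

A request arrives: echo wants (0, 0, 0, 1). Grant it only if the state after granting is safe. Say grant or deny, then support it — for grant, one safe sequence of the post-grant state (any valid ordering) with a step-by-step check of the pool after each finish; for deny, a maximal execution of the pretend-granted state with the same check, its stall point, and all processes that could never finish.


GRANT: granting preserves safety; a valid post-grant sequence is charlie, india, echo, alpha, bravo.
Key observation: post-grant, (3, 3, 3, 1) remains, and an order beginning with charlie completes everyone.
Step-by-step check of the post-grant state:
  pool = (3, 3, 3, 1)
  charlie: need (1, 2, 2, 0) fits (3, 3, 3, 1); releases (1, 1, 1, 1), pool now (4, 4, 4, 2)
  india: need (4, 4, 4, 2) fits (4, 4, 4, 2); releases (1, 0, 1, 2), pool now (5, 4, 5, 4)
  echo: need (5, 4, 4, 4) fits (5, 4, 5, 4); releases (2, 1, 1, 1), pool now (7, 5, 6, 5)
  alpha: need (7, 0, 6, 5) fits (7, 5, 6, 5); releases (1, 2, 1, 2), pool now (8, 7, 7, 7)
  bravo: need (7, 6, 6, 7) fits (8, 7, 7, 7); releases (0, 2, 2, 3), pool now (8, 9, 9, 10)


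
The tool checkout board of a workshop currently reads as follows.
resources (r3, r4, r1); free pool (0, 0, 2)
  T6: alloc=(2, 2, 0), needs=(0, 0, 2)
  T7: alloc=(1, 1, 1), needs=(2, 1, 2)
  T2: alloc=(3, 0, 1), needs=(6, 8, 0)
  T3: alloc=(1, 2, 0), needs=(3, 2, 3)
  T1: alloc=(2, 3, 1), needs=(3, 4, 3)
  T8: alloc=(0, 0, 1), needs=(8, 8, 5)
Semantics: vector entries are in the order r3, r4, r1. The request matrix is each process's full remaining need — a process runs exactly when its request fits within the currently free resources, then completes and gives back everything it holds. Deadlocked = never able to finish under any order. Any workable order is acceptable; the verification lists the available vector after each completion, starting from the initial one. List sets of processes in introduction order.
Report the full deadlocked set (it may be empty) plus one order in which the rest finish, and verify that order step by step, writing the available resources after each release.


The deadlocked set is empty.
Key observation: T6 leads a chain of completions in which each release enables another process.
The rest can finish in the order T6, T7, T3, T1, T2, T8. Step-by-step check:
  pool = (0, 0, 2)
  T6: need (0, 0, 2) fits (0, 0, 2); releases (2, 2, 0), pool now (2, 2, 2)
  T7: need (2, 1, 2) fits (2, 2, 2); releases (1, 1, 1), pool now (3, 3, 3)
  T3: need (3, 2, 3) fits (3, 3, 3); releases (1, 2, 0), pool now (4, 5, 3)
  T1: need (3, 4, 3) fits (4, 5, 3); releases (2, 3, 1), pool now (6, 8, 4)
  T2: need (6, 8, 0) fits (6, 8, 4); releases (3, 0, 1), pool now (9, 8, 5)
  T8: need (8, 8, 5) fits (9, 8, 5); releases (0, 0, 1), pool now (9, 8, 6)


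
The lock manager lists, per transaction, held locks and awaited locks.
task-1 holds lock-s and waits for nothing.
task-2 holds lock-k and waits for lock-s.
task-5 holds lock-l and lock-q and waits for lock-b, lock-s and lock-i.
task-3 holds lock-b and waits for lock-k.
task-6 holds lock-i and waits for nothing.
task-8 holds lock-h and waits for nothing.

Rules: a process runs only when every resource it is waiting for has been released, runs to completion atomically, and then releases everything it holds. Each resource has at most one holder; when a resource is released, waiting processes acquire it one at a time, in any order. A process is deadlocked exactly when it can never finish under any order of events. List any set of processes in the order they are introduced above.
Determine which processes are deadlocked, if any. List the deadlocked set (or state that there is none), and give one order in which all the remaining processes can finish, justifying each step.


The deadlocked set is empty.
Key observation: there is no circular wait here — follow any chain and it reaches a process that is free to run now.
The rest can finish in the order task-1, task-2, task-3, task-6, task-5, task-8.
Verifying each step:
  run task-1 (it waits on nothing); releases lock-s
  task-2 waits on lock-s — all released -> runs and releases lock-k
  task-3 waits on lock-k — all released -> runs and releases lock-b
  run task-6 (it waits on nothing); releases lock-i
  task-5 waits on lock-b, lock-s and lock-i — all released -> runs and releases lock-l and lock-q
  run task-8 (it waits on nothing); releases lock-h


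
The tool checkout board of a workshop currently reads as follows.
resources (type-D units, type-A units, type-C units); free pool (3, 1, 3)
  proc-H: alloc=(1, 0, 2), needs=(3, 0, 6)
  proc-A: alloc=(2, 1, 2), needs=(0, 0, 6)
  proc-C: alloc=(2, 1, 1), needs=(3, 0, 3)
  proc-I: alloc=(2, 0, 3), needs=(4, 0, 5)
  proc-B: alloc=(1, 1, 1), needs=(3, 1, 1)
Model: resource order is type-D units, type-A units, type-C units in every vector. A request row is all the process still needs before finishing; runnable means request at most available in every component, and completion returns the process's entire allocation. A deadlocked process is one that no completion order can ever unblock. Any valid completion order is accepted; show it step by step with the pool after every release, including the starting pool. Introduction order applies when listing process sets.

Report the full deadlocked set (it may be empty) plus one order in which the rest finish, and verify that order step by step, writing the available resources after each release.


The deadlocked set is empty.
Key observation: beginning at proc-C, releases accumulate fast enough that every process eventually fits.
One completion order for the rest: proc-C, proc-B, proc-I, proc-H, proc-A. Walking it through:
  pool = (3, 1, 3)
  proc-C: need (3, 0, 3) fits (3, 1, 3); releases (2, 1, 1), pool now (5, 2, 4)
  proc-B: need (3, 1, 1) fits (5, 2, 4); releases (1, 1, 1), pool now (6, 3, 5)
  proc-I: need (4, 0, 5) fits (6, 3, 5); releases (2, 0, 3), pool now (8, 3, 8)
  proc-H: need (3, 0, 6) fits (8, 3, 8); releases (1, 0, 2), pool now (9, 3, 10)
  proc-A: need (0, 0, 6) fits (9, 3, 10); releases (2, 1, 2), pool now (11, 4, 12)


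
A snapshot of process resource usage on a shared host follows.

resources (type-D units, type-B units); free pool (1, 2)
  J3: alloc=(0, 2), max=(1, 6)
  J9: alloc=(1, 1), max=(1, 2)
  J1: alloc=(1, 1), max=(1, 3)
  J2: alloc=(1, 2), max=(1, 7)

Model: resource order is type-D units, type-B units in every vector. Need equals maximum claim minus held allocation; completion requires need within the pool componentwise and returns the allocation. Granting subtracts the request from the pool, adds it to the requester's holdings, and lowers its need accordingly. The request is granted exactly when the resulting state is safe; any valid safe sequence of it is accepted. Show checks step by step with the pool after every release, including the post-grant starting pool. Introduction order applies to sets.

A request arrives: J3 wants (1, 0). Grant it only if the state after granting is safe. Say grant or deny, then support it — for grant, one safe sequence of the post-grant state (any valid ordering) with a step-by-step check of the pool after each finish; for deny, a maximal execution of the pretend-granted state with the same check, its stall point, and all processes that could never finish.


GRANT. The post-grant state is safe; one safe sequence: J9, J1, J3, J2.
Key observation: even at the reduced pool (0, 2), J9 fits immediately, so safety survives the grant.
Check on the post-grant state, step by step:
  pool = (0, 2)
  J9 needs (0, 1) <= (0, 2) -> finishes; pool += (1, 1) = (1, 3)
  J1 needs (0, 2) <= (1, 3) -> finishes; pool += (1, 1) = (2, 4)
  J3 needs (0, 4) <= (2, 4) -> finishes; pool += (1, 2) = (3, 6)
  J2 needs (0, 5) <= (3, 6) -> finishes; pool += (1, 2) = (4, 8)


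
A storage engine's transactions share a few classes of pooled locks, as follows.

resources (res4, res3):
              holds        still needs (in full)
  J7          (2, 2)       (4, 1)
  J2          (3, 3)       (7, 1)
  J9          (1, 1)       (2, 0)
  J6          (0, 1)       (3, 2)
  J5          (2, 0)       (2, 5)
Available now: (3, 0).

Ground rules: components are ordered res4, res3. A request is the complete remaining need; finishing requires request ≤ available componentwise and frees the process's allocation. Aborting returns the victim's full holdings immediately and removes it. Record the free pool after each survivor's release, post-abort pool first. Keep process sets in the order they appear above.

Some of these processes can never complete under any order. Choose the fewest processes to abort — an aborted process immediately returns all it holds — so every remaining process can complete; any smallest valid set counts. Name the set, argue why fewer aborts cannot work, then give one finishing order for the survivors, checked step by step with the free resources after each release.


The answer: abort J5.
Key observation: the deadlocked J2 becomes finishable only because J5 released (2, 0); it completes at step 3 below.
Why nothing smaller works: aborting no one leaves the state deadlocked as given.
One survivor order: J9, J7, J2, J6. Step-by-step check (post-abort pool first):
  pool = (5, 0)
  J9 needs (2, 0) <= (5, 0) -> finishes; pool += (1, 1) = (6, 1)
  J7 needs (4, 1) <= (6, 1) -> finishes; pool += (2, 2) = (8, 3)
  J2 needs (7, 1) <= (8, 3) -> finishes; pool += (3, 3) = (11, 6)
  J6 needs (3, 2) <= (11, 6) -> finishes; pool += (0, 1) = (11, 7)


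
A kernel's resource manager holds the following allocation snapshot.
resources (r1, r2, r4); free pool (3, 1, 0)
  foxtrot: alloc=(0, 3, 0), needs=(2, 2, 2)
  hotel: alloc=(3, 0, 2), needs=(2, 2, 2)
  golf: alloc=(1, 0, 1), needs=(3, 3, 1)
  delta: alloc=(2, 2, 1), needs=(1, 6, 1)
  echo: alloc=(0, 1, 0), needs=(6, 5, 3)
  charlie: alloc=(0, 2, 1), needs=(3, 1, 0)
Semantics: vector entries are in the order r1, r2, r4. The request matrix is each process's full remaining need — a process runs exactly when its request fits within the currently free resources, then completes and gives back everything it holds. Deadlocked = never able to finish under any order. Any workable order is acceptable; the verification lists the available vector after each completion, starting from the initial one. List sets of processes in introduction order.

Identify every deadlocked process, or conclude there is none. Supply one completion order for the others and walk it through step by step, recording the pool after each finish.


No process is deadlocked.
Key observation: starting with charlie, each completion frees enough for the next — no one is permanently blocked.
The rest can finish in the order charlie, golf, hotel, foxtrot, delta, echo. Walking it through:
  pool = (3, 1, 0)
  run charlie (needs (3, 1, 0), free (3, 1, 0)); after release of (0, 2, 1) the pool is (3, 3, 1)
  run golf (needs (3, 3, 1), free (3, 3, 1)); after release of (1, 0, 1) the pool is (4, 3, 2)
  run hotel (needs (2, 2, 2), free (4, 3, 2)); after release of (3, 0, 2) the pool is (7, 3, 4)
  run foxtrot (needs (2, 2, 2), free (7, 3, 4)); after release of (0, 3, 0) the pool is (7, 6, 4)
  run delta (needs (1, 6, 1), free (7, 6, 4)); after release of (2, 2, 1) the pool is (9, 8, 5)
  run echo (needs (6, 5, 3), free (9, 8, 5)); after release of (0, 1, 0) the pool is (9, 9, 5)


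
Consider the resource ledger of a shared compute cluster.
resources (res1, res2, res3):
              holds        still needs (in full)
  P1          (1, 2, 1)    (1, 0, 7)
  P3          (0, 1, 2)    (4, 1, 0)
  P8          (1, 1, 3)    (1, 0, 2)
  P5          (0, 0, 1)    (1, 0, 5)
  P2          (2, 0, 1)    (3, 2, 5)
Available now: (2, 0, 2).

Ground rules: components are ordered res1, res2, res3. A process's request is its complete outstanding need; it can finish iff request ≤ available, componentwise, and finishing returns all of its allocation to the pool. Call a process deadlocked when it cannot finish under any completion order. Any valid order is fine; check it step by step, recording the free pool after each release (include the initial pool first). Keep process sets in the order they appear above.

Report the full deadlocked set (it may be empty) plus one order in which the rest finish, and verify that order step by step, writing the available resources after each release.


Deadlocked set: P1, P3 and P2.
Key observation: after P8, P5 the pool peaks at (3, 1, 6), and each blocked process is short somewhere: P1 on res3; P3 on res1; P2 on res2.
One completion order for the rest: P8, P5. Walking it through:
  pool = (2, 0, 2)
  P8 needs (1, 0, 2) <= (2, 0, 2) -> finishes; pool += (1, 1, 3) = (3, 1, 5)
  P5 needs (1, 0, 5) <= (3, 1, 5) -> finishes; pool += (0, 0, 1) = (3, 1, 6)
None of the blocked processes ever fits:
  P1 still needs (1, 0, 7) but only (3, 1, 6) is free — short on res3
  P3 still needs (4, 1, 0) but only (3, 1, 6) is free — short on res1
  P2 still needs (3, 2, 5) but only (3, 1, 6) is free — short on res2


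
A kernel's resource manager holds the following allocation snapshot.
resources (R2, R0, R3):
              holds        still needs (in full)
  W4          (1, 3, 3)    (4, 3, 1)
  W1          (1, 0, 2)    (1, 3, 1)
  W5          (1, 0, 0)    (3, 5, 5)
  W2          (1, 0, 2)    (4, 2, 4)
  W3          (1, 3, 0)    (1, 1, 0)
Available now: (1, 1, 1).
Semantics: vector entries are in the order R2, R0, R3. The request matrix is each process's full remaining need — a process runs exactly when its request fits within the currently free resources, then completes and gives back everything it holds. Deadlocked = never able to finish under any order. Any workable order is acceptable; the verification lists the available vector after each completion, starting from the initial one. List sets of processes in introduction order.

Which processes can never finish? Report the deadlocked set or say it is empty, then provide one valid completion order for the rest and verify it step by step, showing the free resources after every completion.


Deadlocked: W4, W5 and W2.
Key observation: after W3, W1 the pool peaks at (3, 4, 3), and each blocked process is short somewhere: W4 on R2; W5 on R0, R3; W2 on R2, R3.
The rest can finish in the order W3, W1. Check, step by step:
  pool = (1, 1, 1)
  run W3 (needs (1, 1, 0), free (1, 1, 1)); after release of (1, 3, 0) the pool is (2, 4, 1)
  run W1 (needs (1, 3, 1), free (2, 4, 1)); after release of (1, 0, 2) the pool is (3, 4, 3)
The stuck group stays short no matter what:
  W4 cannot run: need (4, 3, 1) vs free (3, 4, 3) (insufficient R2)
  W5 cannot run: need (3, 5, 5) vs free (3, 4, 3) (insufficient R0 and R3)
  W2 cannot run: need (4, 2, 4) vs free (3, 4, 3) (insufficient R2 and R3)


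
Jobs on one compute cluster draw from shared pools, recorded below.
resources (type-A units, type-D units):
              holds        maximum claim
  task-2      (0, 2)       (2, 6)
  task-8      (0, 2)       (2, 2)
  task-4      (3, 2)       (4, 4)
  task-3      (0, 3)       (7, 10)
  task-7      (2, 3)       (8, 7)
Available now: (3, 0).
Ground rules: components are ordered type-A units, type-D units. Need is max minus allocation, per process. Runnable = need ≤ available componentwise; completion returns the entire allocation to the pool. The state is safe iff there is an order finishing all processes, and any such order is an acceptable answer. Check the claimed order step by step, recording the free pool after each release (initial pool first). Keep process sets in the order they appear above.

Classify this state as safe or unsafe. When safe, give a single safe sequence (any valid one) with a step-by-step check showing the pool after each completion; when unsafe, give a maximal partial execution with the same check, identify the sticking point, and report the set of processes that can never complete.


SAFE. One safe sequence: task-8, task-4, task-7, task-3, task-2.
Key observation: the order's first zero-slack moment is task-4 ((1, 2) needed, (3, 2) free — a requested resource with nothing to spare).
Check, step by step:
  pool = (3, 0)
  task-8: need (2, 0) fits (3, 0); releases (0, 2), pool now (3, 2)
  task-4: need (1, 2) fits (3, 2); releases (3, 2), pool now (6, 4)
  task-7: need (6, 4) fits (6, 4); releases (2, 3), pool now (8, 7)
  task-3: need (7, 7) fits (8, 7); releases (0, 3), pool now (8, 10)
  task-2: need (2, 4) fits (8, 10); releases (0, 2), pool now (8, 12)


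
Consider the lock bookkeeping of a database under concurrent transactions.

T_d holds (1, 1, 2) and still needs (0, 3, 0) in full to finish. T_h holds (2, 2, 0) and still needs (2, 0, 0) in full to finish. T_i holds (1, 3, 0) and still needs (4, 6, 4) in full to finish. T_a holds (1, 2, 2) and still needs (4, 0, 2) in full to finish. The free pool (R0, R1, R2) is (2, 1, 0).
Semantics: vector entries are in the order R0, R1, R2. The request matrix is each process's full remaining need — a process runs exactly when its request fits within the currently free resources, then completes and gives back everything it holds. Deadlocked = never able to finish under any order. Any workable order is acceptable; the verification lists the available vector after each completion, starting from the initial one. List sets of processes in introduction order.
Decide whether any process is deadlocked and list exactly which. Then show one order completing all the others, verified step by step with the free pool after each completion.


No process is deadlocked.
Key observation: no deadlock: T_h fits now, and the freed resources carry the rest through.
The rest can finish in the order T_h, T_d, T_a, T_i. Check, step by step:
  pool = (2, 1, 0)
  T_h: need (2, 0, 0) fits (2, 1, 0); releases (2, 2, 0), pool now (4, 3, 0)
  T_d: need (0, 3, 0) fits (4, 3, 0); releases (1, 1, 2), pool now (5, 4, 2)
  T_a: need (4, 0, 2) fits (5, 4, 2); releases (1, 2, 2), pool now (6, 6, 4)
  T_i: need (4, 6, 4) fits (6, 6, 4); releases (1, 3, 0), pool now (7, 9, 4)


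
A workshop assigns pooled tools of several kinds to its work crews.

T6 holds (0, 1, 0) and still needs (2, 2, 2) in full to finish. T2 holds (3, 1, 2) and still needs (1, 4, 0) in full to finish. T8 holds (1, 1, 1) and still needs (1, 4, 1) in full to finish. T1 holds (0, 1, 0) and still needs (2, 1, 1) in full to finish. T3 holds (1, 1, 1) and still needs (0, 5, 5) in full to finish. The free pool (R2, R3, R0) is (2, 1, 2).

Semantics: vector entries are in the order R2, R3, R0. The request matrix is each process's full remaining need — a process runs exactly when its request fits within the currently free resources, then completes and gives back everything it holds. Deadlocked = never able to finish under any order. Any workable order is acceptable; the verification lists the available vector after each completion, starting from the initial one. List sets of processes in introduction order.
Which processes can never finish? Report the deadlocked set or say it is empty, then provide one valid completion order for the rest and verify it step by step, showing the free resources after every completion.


The deadlocked set is T2, T8 and T3.
Key observation: once T1, T6 finish, the pool peaks at (2, 3, 2) — and every remaining process still needs more R3 than that.
The rest can finish in the order T1, T6. Verifying each step:
  pool = (2, 1, 2)
  T1: need (2, 1, 1) fits (2, 1, 2); releases (0, 1, 0), pool now (2, 2, 2)
  T6: need (2, 2, 2) fits (2, 2, 2); releases (0, 1, 0), pool now (2, 3, 2)
The blocked processes can never fit:
  T2 still needs (1, 4, 0) but only (2, 3, 2) is free — short on R3
  T8 still needs (1, 4, 1) but only (2, 3, 2) is free — short on R3
  T3 still needs (0, 5, 5) but only (2, 3, 2) is free — short on R3 and R0


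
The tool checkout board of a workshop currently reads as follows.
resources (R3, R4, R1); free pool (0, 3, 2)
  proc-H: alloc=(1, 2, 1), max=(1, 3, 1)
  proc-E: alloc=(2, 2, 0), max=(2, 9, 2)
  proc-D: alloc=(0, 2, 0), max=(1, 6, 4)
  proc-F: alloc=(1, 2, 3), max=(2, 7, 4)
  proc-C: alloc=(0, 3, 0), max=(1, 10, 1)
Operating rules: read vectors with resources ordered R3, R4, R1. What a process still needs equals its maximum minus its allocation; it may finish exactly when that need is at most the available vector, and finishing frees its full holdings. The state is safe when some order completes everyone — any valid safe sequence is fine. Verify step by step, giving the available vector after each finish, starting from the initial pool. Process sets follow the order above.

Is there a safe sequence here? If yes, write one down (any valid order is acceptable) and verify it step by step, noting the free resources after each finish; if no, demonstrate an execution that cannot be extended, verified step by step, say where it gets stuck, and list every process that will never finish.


SAFE, for example via the order proc-H, proc-F, proc-C, proc-D, proc-E.
Key observation: proc-F marks the first exact bind of the order: its need (1, 5, 1) fits the free (1, 5, 3) with zero slack on a requested resource.
Step-by-step check:
  pool = (0, 3, 2)
  proc-H needs (0, 1, 0) <= (0, 3, 2) -> finishes; pool += (1, 2, 1) = (1, 5, 3)
  proc-F needs (1, 5, 1) <= (1, 5, 3) -> finishes; pool += (1, 2, 3) = (2, 7, 6)
  proc-C needs (1, 7, 1) <= (2, 7, 6) -> finishes; pool += (0, 3, 0) = (2, 10, 6)
  proc-D needs (1, 4, 4) <= (2, 10, 6) -> finishes; pool += (0, 2, 0) = (2, 12, 6)
  proc-E needs (0, 7, 2) <= (2, 12, 6) -> finishes; pool += (2, 2, 0) = (4, 14, 6)


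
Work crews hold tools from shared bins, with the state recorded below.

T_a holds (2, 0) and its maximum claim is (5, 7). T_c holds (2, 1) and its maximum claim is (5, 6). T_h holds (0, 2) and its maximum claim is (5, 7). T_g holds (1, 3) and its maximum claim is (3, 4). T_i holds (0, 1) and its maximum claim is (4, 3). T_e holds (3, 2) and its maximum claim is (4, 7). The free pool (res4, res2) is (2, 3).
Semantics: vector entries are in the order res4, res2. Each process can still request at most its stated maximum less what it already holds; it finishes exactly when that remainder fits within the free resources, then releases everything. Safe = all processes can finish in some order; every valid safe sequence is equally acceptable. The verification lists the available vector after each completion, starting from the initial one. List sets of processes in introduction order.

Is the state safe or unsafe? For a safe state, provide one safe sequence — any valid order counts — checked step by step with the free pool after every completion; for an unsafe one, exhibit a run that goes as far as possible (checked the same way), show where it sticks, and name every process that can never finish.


SAFE — a valid safe sequence is T_g, T_c, T_e, T_a, T_i, T_h.
Key observation: reading the order forward, T_g is the first process whose need (2, 1) meets the free pool (2, 3) exactly on a resource it requests.
Verifying each step:
  pool = (2, 3)
  run T_g (needs (2, 1), free (2, 3)); after release of (1, 3) the pool is (3, 6)
  run T_c (needs (3, 5), free (3, 6)); after release of (2, 1) the pool is (5, 7)
  run T_e (needs (1, 5), free (5, 7)); after release of (3, 2) the pool is (8, 9)
  run T_a (needs (3, 7), free (8, 9)); after release of (2, 0) the pool is (10, 9)
  run T_i (needs (4, 2), free (10, 9)); after release of (0, 1) the pool is (10, 10)
  run T_h (needs (5, 5), free (10, 10)); after release of (0, 2) the pool is (10, 12)


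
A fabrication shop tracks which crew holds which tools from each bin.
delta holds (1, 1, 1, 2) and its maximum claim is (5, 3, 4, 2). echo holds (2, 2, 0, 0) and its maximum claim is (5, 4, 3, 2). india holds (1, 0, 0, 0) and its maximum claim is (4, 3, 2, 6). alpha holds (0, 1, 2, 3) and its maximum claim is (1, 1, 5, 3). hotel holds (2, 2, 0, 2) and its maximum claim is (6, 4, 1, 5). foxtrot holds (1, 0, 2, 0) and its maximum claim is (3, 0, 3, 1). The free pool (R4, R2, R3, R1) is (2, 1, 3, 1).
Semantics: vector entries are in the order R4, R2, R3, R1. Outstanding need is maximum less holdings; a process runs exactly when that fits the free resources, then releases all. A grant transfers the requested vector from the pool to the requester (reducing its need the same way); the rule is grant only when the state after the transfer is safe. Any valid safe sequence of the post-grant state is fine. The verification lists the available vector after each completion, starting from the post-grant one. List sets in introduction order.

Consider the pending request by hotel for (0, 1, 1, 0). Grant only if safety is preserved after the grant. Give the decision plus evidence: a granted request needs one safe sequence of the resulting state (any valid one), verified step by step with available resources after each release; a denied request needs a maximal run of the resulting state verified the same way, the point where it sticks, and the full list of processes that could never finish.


DENY. Granting would leave the state unsafe.
Key observation: after foxtrot, alpha the pool peaks at (3, 1, 6, 4), and each blocked process is short somewhere: delta on R4, R2; echo on R2; india on R2, R1; hotel on R4.
After a pretend grant, a maximal execution: foxtrot, alpha — then nothing else fits. Check, step by step:
  pool = (2, 0, 2, 1)
  foxtrot: need (2, 0, 1, 1) fits (2, 0, 2, 1); releases (1, 0, 2, 0), pool now (3, 0, 4, 1)
  alpha: need (1, 0, 3, 0) fits (3, 0, 4, 1); releases (0, 1, 2, 3), pool now (3, 1, 6, 4)
  delta cannot run: need (4, 2, 3, 0) vs free (3, 1, 6, 4) (insufficient R4 and R2)
  echo cannot run: need (3, 2, 3, 2) vs free (3, 1, 6, 4) (insufficient R2)
  india cannot run: need (3, 3, 2, 6) vs free (3, 1, 6, 4) (insufficient R2 and R1)
  hotel cannot run: need (4, 1, 0, 3) vs free (3, 1, 6, 4) (insufficient R4)
Post-grant, the permanently blocked set is delta, echo, india and hotel.


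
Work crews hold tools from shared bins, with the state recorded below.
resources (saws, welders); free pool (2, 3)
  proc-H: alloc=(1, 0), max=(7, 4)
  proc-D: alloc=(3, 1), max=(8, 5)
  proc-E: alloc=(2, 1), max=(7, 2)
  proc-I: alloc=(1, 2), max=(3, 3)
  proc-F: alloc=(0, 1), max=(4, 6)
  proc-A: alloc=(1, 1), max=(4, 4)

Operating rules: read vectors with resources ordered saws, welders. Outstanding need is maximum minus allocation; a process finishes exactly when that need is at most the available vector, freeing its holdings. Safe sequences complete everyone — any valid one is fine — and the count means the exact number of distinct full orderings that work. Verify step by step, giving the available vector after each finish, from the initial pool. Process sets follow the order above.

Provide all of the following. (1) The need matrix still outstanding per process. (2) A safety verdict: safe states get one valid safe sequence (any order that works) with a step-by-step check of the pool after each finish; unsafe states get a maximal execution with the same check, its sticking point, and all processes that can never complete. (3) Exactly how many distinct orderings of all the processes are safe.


(1) Need matrix, components ordered saws, welders:
  proc-H: (6, 4)
  proc-D: (5, 4)
  proc-E: (5, 1)
  proc-I: (2, 1)
  proc-F: (4, 5)
  proc-A: (3, 3)
(2) The state is UNSAFE.
Key observation: saws is the bottleneck — with proc-I, proc-A, proc-F done the pool holds (4, 7), short of every remaining need.
Going as far as possible: proc-I, proc-A, proc-F; after that, nothing fits. Walking it through:
  pool = (2, 3)
  run proc-I (needs (2, 1), free (2, 3)); after release of (1, 2) the pool is (3, 5)
  run proc-A (needs (3, 3), free (3, 5)); after release of (1, 1) the pool is (4, 6)
  run proc-F (needs (4, 5), free (4, 6)); after release of (0, 1) the pool is (4, 7)
  proc-H still needs (6, 4) but only (4, 7) is free — short on saws
  proc-D still needs (5, 4) but only (4, 7) is free — short on saws
  proc-E still needs (5, 1) but only (4, 7) is free — short on saws
Processes that can never finish: proc-H, proc-D and proc-E.
(3) Exactly 0 of the possible complete orderings are safe sequences.
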